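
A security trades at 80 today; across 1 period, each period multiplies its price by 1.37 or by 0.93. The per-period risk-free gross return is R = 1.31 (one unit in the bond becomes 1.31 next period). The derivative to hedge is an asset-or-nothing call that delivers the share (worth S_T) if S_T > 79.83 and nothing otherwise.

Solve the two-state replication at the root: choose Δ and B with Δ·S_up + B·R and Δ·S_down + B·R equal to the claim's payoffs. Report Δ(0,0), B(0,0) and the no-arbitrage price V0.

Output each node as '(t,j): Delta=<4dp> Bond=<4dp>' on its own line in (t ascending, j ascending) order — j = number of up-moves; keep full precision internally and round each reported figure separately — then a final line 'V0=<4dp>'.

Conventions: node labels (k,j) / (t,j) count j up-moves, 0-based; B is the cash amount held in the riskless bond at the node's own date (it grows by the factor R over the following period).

(0,0): Delta=3.1136 Bond=-176.8355
V0=72.2554

Under the risk-neutral measure, an up-move has probability p* = (R−d)/(u−d) = 0.8636 and values discount at R = 1.31.
Terminal payoffs: V(1,0)=0.0000, V(1,1)=109.6000
  t=0,j=0: stock 80.0000 → up 109.6000 (V=109.6000), down 74.4000 (V=0.0000). Price 72.2554; hedge Δ=3.1136, bond B=-176.8355.
Verification: the root portfolio costs Δ(0,0)·S0 + B(0,0) = 72.2554, matching V0.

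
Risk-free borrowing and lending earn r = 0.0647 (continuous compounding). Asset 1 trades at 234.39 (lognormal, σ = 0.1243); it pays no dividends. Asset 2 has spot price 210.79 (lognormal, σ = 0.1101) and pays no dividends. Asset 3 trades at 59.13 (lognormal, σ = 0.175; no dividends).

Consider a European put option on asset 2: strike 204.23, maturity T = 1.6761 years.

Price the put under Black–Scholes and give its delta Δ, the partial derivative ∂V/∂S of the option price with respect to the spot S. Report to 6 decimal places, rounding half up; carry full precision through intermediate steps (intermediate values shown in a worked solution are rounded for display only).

price = 2.408520
Δ = -0.145972

σ√T = 0.1101·√1.6761 = 0.142540
d₁ = (ln(S/K) + (r+σ²/2)T) / (σ√T) = (ln(210.79/204.23) + (0.0647+0.1101²/2)·1.6761) / 0.142540 = (0.031616 + 0.118603) / 0.142540 = 1.053865
d₂ = d₁ − σ√T = 1.053865 − 0.142540 = 0.911325
e^{−rT} = 0.897229
N(−d₁) = 0.145972,  N(−d₂) = 0.181062
Put price V = K·e^{−rT}·N(−d₂) − S·N(−d₁) = 33.178039 − 30.769519 = 2.408520
Δ = −N(−d₁) = -0.145972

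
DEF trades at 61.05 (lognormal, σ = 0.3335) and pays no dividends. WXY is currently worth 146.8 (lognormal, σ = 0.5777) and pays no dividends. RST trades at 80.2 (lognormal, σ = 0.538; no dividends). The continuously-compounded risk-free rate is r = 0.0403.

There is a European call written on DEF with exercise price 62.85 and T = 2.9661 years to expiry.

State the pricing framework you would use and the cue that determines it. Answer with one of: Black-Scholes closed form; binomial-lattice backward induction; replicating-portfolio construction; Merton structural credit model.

framework: Black-Scholes closed form

Key observation: the strike-62.85 call on DEF is European-exercise on a continuously-modelled lognormal underlying, so its value is a single closed-form evaluation.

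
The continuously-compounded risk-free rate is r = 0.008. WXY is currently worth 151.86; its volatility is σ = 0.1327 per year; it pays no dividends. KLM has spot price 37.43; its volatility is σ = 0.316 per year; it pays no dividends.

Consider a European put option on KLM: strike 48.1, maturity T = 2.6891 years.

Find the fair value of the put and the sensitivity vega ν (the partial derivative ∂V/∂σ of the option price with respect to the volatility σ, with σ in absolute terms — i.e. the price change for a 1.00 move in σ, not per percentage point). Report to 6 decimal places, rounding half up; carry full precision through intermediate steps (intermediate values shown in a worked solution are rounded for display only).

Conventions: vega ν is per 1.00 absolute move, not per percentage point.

σ√T = 0.316·√2.6891 = 0.518192
d₁ = (ln(S/K) + (r+σ²/2)T) / (σ√T) = (ln(37.43/48.1) + (0.008+0.316²/2)·2.6891) / 0.518192 = (-0.250810 + 0.155774) / 0.518192 = -0.183398
d₂ = d₁ − σ√T = -0.183398 − 0.518192 = -0.701590
e^{−rT} = 0.978717
N(−d₁) = 0.572757,  N(−d₂) = 0.758533
Put price V = K·e^{−rT}·N(−d₂) − S·N(−d₁) = 35.708896 − 21.438303 = 14.270593
φ(d₁) = (1/√(2π))·e^{−d₁²/2} = 0.392289
ν = S·φ(d₁)·√T = 24.078512

price = 14.270593
ν = 24.078512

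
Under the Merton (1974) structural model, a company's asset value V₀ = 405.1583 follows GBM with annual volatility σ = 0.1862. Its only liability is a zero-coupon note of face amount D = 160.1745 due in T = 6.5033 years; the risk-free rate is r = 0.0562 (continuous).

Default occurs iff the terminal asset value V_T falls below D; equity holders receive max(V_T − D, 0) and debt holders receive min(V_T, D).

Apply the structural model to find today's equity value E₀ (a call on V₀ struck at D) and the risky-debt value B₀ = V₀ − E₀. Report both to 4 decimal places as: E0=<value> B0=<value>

E0=294.1160 B0=111.0423

Work the structural quantities from V₀ = 405.1583 against face 160.1745:
d₁ = [ln(V₀/D) + (r + σ²/2)T] / (σ√T)
   = [ln(405.1583/160.1745) + (0.0562 + 0.5·0.1862²)·6.5033] / (0.1862·√6.5033)
   = [0.928014 + 0.478222] / 0.474839 = 2.961499
d₂ = d₁ − σ√T = 2.961499 − 0.474839 = 2.486659
N(d₁) = 0.998469,  N(d₂) = 0.993553,  e^(−rT) = 0.693860
E₀ = V₀·N(d₁) − D·e^(−rT)·N(d₂)
   = 405.1583·0.998469 − 160.1745·0.693860·0.993553 = 294.116037
B₀ = V₀ − E₀ = 405.1583 − 294.116037 = 111.042263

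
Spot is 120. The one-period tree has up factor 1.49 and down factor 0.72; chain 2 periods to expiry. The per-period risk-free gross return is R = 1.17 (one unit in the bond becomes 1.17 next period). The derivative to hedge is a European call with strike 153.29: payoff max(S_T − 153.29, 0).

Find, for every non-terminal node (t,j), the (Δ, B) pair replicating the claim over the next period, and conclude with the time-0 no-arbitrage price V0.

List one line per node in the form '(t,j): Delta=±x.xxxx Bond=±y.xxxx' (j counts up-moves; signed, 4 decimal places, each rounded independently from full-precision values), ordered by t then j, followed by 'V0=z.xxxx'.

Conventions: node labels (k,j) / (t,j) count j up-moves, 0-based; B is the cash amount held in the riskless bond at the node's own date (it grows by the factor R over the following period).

Under the risk-neutral measure, an up-move has probability p* = (R−d)/(u−d) = 0.5844 and values discount at R = 1.17.
At maturity the claim pays: V(2,0)=0.0000, V(2,1)=0.0000, V(2,2)=113.1220
Node (1,0) S=86.4000: V=(p*·0.0000+(1−p*)·0.0000)/1.17=0.0000; Δ=(0.0000−0.0000)/(128.7360−62.2080)=0.0000; B=V−Δ·S=0.0000
Node (1,1) S=178.8000: V=(p*·113.1220+(1−p*)·0.0000)/1.17=56.5045; Δ=(113.1220−0.0000)/(266.4120−128.7360)=0.8217; B=V−Δ·S=-90.4072
Node (0,0) S=120.0000: V=(p*·56.5045+(1−p*)·0.0000)/1.17=28.2240; Δ=(56.5045−0.0000)/(178.8000−86.4000)=0.6115; B=V−Δ·S=-45.1584
Verification: the root portfolio costs Δ(0,0)·S0 + B(0,0) = 28.2240, matching V0.

(0,0): Delta=0.6115 Bond=-45.1584
(1,0): Delta=0.0000 Bond=0.0000
(1,1): Delta=0.8217 Bond=-90.4072
V0=28.2240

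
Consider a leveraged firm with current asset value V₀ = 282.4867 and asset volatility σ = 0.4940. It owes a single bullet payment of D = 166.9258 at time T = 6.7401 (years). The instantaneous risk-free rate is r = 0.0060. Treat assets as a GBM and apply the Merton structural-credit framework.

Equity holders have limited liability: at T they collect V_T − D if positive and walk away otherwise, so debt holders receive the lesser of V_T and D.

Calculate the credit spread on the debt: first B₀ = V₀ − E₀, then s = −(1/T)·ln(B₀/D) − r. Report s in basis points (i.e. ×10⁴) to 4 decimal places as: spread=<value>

Apply the equity-as-call identities (strike 166.9258, horizon 6.7401 years):
d₁ = [ln(V₀/D) + (r + σ²/2)T] / (σ√T)
   = [ln(282.4867/166.9258) + (0.0060 + 0.5·0.4940²)·6.7401] / (0.4940·√6.7401)
   = [0.526082 + 0.862854] / 1.282508 = 1.082984
d₂ = d₁ − σ√T = 1.082984 − 1.282508 = -0.199524
N(d₁) = 0.860592,  N(d₂) = 0.420927,  e^(−rT) = 0.960366
E₀ = V₀·N(d₁) − D·e^(−rT)·N(d₂)
   = 282.4867·0.860592 − 166.9258·0.960366·0.420927 = 175.627194
B₀ = V₀ − E₀ = 282.4867 − 175.627194 = 106.859506
spread = −(1/T)·ln(B₀/D) − r = −(1/6.7401)·ln(106.859506/166.9258) − 0.0060 = 0.06017624
in basis points: 0.06017624 × 10⁴ = 601.7624 bp

spread=601.7624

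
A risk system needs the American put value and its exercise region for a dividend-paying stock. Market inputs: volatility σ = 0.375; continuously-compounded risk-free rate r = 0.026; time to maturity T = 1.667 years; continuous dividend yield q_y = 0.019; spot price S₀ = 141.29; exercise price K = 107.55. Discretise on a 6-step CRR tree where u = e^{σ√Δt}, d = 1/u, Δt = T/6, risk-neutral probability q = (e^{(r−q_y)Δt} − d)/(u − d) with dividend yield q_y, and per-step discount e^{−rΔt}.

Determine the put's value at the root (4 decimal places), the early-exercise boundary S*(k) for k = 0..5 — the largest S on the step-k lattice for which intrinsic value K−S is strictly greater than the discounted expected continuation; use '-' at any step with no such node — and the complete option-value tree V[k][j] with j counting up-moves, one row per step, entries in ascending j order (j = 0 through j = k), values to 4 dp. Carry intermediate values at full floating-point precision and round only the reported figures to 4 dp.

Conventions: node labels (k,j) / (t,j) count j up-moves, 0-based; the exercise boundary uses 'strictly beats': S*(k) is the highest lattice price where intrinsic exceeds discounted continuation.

params: Δt=0.27783 u=1.21855 d=0.82065 q=0.45564 e^(-rΔt)=0.99280
t_6 payoffs: 64.3931 43.4678 12.3966 0.0000 0.0000 0.0000 0.0000
t_5: node(5,0) S=52.5888 payoff=54.9612 vs cont=54.4639 → 54.9612 [stop]  node(5,1) S=78.0874 payoff=29.4626 vs cont=29.0997 → 29.4626 [stop]  node(5,2) S=115.9492 payoff=0.0000 vs cont=6.6997 → 6.6997 [wait]  node(5,3) S=172.1690 payoff=0.0000 vs cont=0.0000 → 0.0000 [wait]  node(5,4) S=255.6478 payoff=0.0000 vs cont=0.0000 → 0.0000 [wait]  node(5,5) S=379.6027 payoff=0.0000 vs cont=0.0000 → 0.0000 [wait]  ⇒ S*(5)=78.0874
t_4: node(4,0) S=64.0822 payoff=43.4678 vs cont=43.0311 → 43.4678 [stop]  node(4,1) S=95.1534 payoff=12.3966 vs cont=18.9536 → 18.9536 [wait]  node(4,2) S=141.2900 payoff=0.0000 vs cont=3.6208 → 3.6208 [wait]  node(4,3) S=209.7967 payoff=0.0000 vs cont=0.0000 → 0.0000 [wait]  node(4,4) S=311.5198 payoff=0.0000 vs cont=0.0000 → 0.0000 [wait]  ⇒ S*(4)=64.0822
t_3: node(3,0) S=78.0874 payoff=29.4626 vs cont=32.0658 → 32.0658 [wait]  node(3,1) S=115.9492 payoff=0.0000 vs cont=11.8813 → 11.8813 [wait]  node(3,2) S=172.1690 payoff=0.0000 vs cont=1.9568 → 1.9568 [wait]  node(3,3) S=255.6478 payoff=0.0000 vs cont=0.0000 → 0.0000 [wait]  ⇒ S*(3)=-
t_2: node(2,0) S=95.1534 payoff=12.3966 vs cont=22.7043 → 22.7043 [wait]  node(2,1) S=141.2900 payoff=0.0000 vs cont=7.3064 → 7.3064 [wait]  node(2,2) S=209.7967 payoff=0.0000 vs cont=1.0576 → 1.0576 [wait]  ⇒ S*(2)=-
t_1: node(1,0) S=115.9492 payoff=0.0000 vs cont=15.5755 → 15.5755 [wait]  node(1,1) S=172.1690 payoff=0.0000 vs cont=4.4271 → 4.4271 [wait]  ⇒ S*(1)=-
t_0: node(0,0) S=141.2900 payoff=0.0000 vs cont=10.4203 → 10.4203 [wait]  ⇒ S*(0)=-

price = 10.4203
boundary = - - - - 64.0822 78.0874
tree:
10.4203
15.5755 4.4271
22.7043 7.3064 1.0576
32.0658 11.8813 1.9568 0.0000
43.4678 18.9536 3.6208 0.0000 0.0000
54.9612 29.4626 6.6997 0.0000 0.0000 0.0000
64.3931 43.4678 12.3966 0.0000 0.0000 0.0000 0.0000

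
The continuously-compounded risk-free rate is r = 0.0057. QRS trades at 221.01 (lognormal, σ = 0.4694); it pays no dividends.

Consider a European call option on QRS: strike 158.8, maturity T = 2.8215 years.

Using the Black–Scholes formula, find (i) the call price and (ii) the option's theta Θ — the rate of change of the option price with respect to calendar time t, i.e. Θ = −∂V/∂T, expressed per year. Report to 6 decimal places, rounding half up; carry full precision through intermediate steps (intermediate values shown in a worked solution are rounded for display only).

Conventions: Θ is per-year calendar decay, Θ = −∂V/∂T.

σ√T = 0.4694·√2.8215 = 0.788466
d₁ = (ln(S/K) + (r+σ²/2)T) / (σ√T) = (ln(221.01/158.8) + (0.0057+0.4694²/2)·2.8215) / 0.788466 = (0.330562 + 0.326922) / 0.788466 = 0.833878
d₂ = d₁ − σ√T = 0.833878 − 0.788466 = 0.045411
e^{−rT} = 0.984046
N(d₁) = 0.797825,  N(d₂) = 0.518110
Call price V = S·N(d₁) − K·e^{−rT}·N(d₂) = 176.327317 − 80.963299 = 95.364018
φ(d₁) = (1/√(2π))·e^{−d₁²/2} = 0.281784
Θ = −S·φ(d₁)·σ/(2√T) − r·K·e^{−rT}·N(d₂) = −8.701643 − 0.461491 = -9.163134

price = 95.364018
Θ = -9.163134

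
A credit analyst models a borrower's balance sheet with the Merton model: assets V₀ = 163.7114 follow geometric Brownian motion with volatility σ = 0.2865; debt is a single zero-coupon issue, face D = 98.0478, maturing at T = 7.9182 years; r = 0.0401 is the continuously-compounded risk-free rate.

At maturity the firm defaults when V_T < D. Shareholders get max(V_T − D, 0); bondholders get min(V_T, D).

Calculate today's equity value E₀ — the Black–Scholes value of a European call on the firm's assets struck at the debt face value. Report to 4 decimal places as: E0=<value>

Equity is a call on the firm's assets struck at D = 98.0478:
d₁ = [ln(V₀/D) + (r + σ²/2)T] / (σ√T)
   = [ln(163.7114/98.0478) + (0.0401 + 0.5·0.2865²)·7.9182] / (0.2865·√7.9182)
   = [0.512650 + 0.642492] / 0.806191 = 1.432839
d₂ = d₁ − σ√T = 1.432839 − 0.806191 = 0.626648
N(d₁) = 0.924048,  N(d₂) = 0.734555,  e^(−rT) = 0.727952
E₀ = V₀·N(d₁) − D·e^(−rT)·N(d₂)
   = 163.7114·0.924048 − 98.0478·0.727952·0.734555 = 98.848986

E0=98.8490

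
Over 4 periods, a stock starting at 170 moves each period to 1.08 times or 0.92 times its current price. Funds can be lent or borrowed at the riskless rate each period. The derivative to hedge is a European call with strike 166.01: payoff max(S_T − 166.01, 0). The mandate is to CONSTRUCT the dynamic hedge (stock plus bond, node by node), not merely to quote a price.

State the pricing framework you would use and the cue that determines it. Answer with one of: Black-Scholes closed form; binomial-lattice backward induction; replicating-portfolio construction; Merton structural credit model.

framework: replicating-portfolio construction

Key observation: the mandate to exhibit the hedge at every date and state singles out the replicating-portfolio construction on the 4-period tree with factors 1.08 and 0.92 from 170.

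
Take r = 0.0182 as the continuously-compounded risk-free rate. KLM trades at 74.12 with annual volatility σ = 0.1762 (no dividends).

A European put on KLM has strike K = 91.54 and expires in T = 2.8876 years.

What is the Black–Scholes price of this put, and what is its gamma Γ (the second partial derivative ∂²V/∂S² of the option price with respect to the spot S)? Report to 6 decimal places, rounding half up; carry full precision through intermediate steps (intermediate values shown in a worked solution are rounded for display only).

price = 17.243999
Γ = 0.016726

σ√T = 0.1762·√2.8876 = 0.299416
d₁ = (ln(S/K) + (r+σ²/2)T) / (σ√T) = (ln(74.12/91.54) + (0.0182+0.1762²/2)·2.8876) / 0.299416 = (-0.211091 + 0.097379) / 0.299416 = -0.379778
d₂ = d₁ − σ√T = -0.379778 − 0.299416 = -0.679194
e^{−rT} = 0.948803
N(−d₁) = 0.647945,  N(−d₂) = 0.751492
Put price V = K·e^{−rT}·N(−d₂) − S·N(−d₁) = 65.269675 − 48.025676 = 17.243999
φ(d₁) = (1/√(2π))·e^{−d₁²/2} = 0.371185
Γ = φ(d₁) / (S·σ·√T) = 0.016726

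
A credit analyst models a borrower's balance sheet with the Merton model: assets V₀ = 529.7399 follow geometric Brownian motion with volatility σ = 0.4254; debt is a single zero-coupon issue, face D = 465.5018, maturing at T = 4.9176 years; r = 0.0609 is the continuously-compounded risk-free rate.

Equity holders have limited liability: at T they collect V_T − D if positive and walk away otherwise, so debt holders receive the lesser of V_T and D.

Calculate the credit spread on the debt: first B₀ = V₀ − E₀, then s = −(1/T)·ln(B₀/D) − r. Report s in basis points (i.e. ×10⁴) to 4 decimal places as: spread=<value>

spread=544.2704

Equity is a call on the firm's assets struck at D = 465.5018:
d₁ = [ln(V₀/D) + (r + σ²/2)T] / (σ√T)
   = [ln(529.7399/465.5018) + (0.0609 + 0.5·0.4254²)·4.9176] / (0.4254·√4.9176)
   = [0.129270 + 0.744439] / 0.943353 = 0.926174
d₂ = d₁ − σ√T = 0.926174 − 0.943353 = -0.017178
N(d₁) = 0.822822,  N(d₂) = 0.493147,  e^(−rT) = 0.741202
E₀ = V₀·N(d₁) − D·e^(−rT)·N(d₂)
   = 529.7399·0.822822 − 465.5018·0.741202·0.493147 = 265.730769
B₀ = V₀ − E₀ = 529.7399 − 265.730769 = 264.009131
spread = −(1/T)·ln(B₀/D) − r = −(1/4.9176)·ln(264.009131/465.5018) − 0.0609 = 0.05442704
in basis points: 0.05442704 × 10⁴ = 544.2704 bp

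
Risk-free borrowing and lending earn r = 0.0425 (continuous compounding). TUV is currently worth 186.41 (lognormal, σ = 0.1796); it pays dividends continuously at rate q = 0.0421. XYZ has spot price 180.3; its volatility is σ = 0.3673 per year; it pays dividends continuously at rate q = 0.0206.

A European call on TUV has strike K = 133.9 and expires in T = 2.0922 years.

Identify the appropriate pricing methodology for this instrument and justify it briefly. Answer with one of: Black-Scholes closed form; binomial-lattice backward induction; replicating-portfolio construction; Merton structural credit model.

framework: Black-Scholes closed form

Key observation: a European-exercise option on TUV struck at 133.9 — a GBM underlying with constant parameters — admits an analytic price: the data contain no early exercise, no discrete tree, no debt structure.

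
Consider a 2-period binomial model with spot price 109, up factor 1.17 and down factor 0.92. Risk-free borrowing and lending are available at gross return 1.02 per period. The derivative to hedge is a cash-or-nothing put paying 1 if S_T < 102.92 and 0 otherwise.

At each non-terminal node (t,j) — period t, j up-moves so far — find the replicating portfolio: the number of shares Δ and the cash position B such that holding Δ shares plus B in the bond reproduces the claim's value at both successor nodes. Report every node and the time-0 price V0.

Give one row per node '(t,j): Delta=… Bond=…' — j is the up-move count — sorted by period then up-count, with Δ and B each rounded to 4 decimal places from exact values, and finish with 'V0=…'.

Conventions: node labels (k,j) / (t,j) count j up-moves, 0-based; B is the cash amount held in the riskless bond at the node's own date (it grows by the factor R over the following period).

Since d<R<u, set p* = (R−d)/(u−d) = 0.4000; price each node as the discounted p*-expectation of its children.
At maturity the claim pays: V(2,0)=1.0000, V(2,1)=0.0000, V(2,2)=0.0000
Node (1,0) S=100.2800: V=(p*·0.0000+(1−p*)·1.0000)/1.02=0.5882; Δ=(0.0000−1.0000)/(117.3276−92.2576)=-0.0399; B=V−Δ·S=4.5882
Node (1,1) S=127.5300: V=(p*·0.0000+(1−p*)·0.0000)/1.02=0.0000; Δ=(0.0000−0.0000)/(149.2101−117.3276)=0.0000; B=V−Δ·S=0.0000
Node (0,0) S=109.0000: V=(p*·0.0000+(1−p*)·0.5882)/1.02=0.3460; Δ=(0.0000−0.5882)/(127.5300−100.2800)=-0.0216; B=V−Δ·S=2.6990
Verification: the root portfolio costs Δ(0,0)·S0 + B(0,0) = 0.3460, matching V0.

(0,0): Delta=-0.0216 Bond=2.6990
(1,0): Delta=-0.0399 Bond=4.5882
(1,1): Delta=0.0000 Bond=0.0000
V0=0.3460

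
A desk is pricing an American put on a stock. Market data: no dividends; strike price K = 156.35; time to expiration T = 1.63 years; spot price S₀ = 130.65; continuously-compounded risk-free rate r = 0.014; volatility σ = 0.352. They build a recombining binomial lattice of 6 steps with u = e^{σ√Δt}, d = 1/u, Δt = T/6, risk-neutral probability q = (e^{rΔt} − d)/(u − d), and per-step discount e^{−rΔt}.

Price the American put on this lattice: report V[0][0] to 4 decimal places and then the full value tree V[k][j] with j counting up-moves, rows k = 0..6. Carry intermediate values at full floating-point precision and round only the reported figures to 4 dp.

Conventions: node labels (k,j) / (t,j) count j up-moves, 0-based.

price = 39.3105
tree:
39.3105
51.9817 25.0301
66.2528 35.9613 12.6377
81.0020 49.7985 20.3097 3.8998
93.6320 65.8287 31.7331 7.3115 0.0000
104.1449 81.0020 47.5998 13.7079 0.0000 0.0000
112.8956 93.6320 65.8287 25.7000 0.0000 0.0000 0.0000

Δt=0.27167, u=1.20138, d=0.83238, q=0.46459, disc=e^(-rΔt)=0.99620
k=6 terminal: V=max(K-S,0) → 112.8956 93.6320 65.8287 25.7000 0.0000 0.0000 0.0000
k=5: j=0 S=52.2051 intr=104.1449 cont=103.5513 V=104.1449[EX]; j=1 S=75.3480 intr=81.0020 cont=80.4085 V=81.0020[EX]; j=2 S=108.7502 intr=47.5998 cont=47.0062 V=47.5998[EX]; j=3 S=156.9599 intr=0.0000 cont=13.7079 V=13.7079[hold]; j=4 S=226.5412 intr=0.0000 cont=0.0000 V=0.0000[hold]; j=5 S=326.9683 intr=0.0000 cont=0.0000 V=0.0000[hold]
k=4: j=0 S=62.7180 intr=93.6320 cont=93.0384 V=93.6320[EX]; j=1 S=90.5213 intr=65.8287 cont=65.2351 V=65.8287[EX]; j=2 S=130.6500 intr=25.7000 cont=31.7331 V=31.7331[hold]; j=3 S=188.5680 intr=0.0000 cont=7.3115 V=7.3115[hold]; j=4 S=272.1613 intr=0.0000 cont=0.0000 V=0.0000[hold]
k=3: j=0 S=75.3480 intr=81.0020 cont=80.4085 V=81.0020[EX]; j=1 S=108.7502 intr=47.5998 cont=49.7985 V=49.7985[hold]; j=2 S=156.9599 intr=0.0000 cont=20.3097 V=20.3097[hold]; j=3 S=226.5412 intr=0.0000 cont=3.8998 V=3.8998[hold]
k=2: j=0 S=90.5213 intr=65.8287 cont=66.2528 V=66.2528[hold]; j=1 S=130.6500 intr=25.7000 cont=35.9613 V=35.9613[hold]; j=2 S=188.5680 intr=0.0000 cont=12.6377 V=12.6377[hold]
k=1: j=0 S=108.7502 intr=47.5998 cont=51.9817 V=51.9817[hold]; j=1 S=156.9599 intr=0.0000 cont=25.0301 V=25.0301[hold]
k=0: j=0 S=130.6500 intr=25.7000 cont=39.3105 V=39.3105[hold]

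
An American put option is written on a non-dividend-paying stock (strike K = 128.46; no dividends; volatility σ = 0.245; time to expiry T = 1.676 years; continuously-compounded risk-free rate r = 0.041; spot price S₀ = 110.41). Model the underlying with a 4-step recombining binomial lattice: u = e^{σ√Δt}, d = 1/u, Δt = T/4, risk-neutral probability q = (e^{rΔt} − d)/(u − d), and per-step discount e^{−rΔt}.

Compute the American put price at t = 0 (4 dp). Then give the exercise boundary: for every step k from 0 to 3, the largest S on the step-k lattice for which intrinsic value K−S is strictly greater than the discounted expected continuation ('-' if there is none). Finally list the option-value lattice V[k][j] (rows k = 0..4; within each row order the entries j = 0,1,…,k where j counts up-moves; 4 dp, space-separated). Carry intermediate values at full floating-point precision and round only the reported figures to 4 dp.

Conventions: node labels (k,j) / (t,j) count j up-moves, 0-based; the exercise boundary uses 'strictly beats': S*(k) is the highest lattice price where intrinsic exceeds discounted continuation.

price = 22.3738
boundary = - 94.2180 80.4007 94.2180
tree:
22.3738
34.2420 11.9427
48.0593 20.6862 4.1052
59.8503 34.2420 8.6080 0.0000
69.9121 48.0593 18.0500 0.0000 0.0000

Δt=0.41900, u=1.17186, d=0.85335, q=0.51484, disc=e^(-rΔt)=0.98297
k=4 terminal: V=max(K-S,0) → 69.9121 48.0593 18.0500 0.0000 0.0000
k=3: j=0 S=68.6097 intr=59.8503 cont=57.6624 V=59.8503[EX]; j=1 S=94.2180 intr=34.2420 cont=32.0540 V=34.2420[EX]; j=2 S=129.3846 intr=0.0000 cont=8.6080 V=8.6080[hold]; j=3 S=177.6771 intr=0.0000 cont=0.0000 V=0.0000[hold]  S*(3)=94.2180
k=2: j=0 S=80.4007 intr=48.0593 cont=45.8713 V=48.0593[EX]; j=1 S=110.4100 intr=18.0500 cont=20.6862 V=20.6862[hold]; j=2 S=151.6202 intr=0.0000 cont=4.1052 V=4.1052[hold]  S*(2)=80.4007
k=1: j=0 S=94.2180 intr=34.2420 cont=33.3881 V=34.2420[EX]; j=1 S=129.3846 intr=0.0000 cont=11.9427 V=11.9427[hold]  S*(1)=94.2180
k=0: j=0 S=110.4100 intr=18.0500 cont=22.3738 V=22.3738[hold]  S*(0)=-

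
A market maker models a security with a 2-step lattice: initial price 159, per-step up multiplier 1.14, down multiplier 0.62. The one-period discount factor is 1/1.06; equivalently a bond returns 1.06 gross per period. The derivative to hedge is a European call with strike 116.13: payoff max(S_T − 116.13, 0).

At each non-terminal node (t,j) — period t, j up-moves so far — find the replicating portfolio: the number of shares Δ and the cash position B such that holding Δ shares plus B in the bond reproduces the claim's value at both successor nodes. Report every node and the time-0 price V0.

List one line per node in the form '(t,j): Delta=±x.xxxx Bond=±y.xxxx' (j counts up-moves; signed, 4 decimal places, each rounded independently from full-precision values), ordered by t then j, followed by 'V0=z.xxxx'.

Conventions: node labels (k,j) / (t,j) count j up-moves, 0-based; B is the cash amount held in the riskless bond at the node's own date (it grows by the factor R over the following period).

Since d<R<u, set p* = (R−d)/(u−d) = 0.8462; price each node as the discounted p*-expectation of its children.
Payoffs at expiry: V(2,0)=0.0000, V(2,1)=0.0000, V(2,2)=90.5064
(1,0): S=98.5800. Δ = (V_up−V_dn)/(S_up−S_dn) = (0.0000−0.0000)/(112.3812−61.1196) = 0.0000. V = [p*·0.0000 + (1−p*)·0.0000]/1.06 = 0.0000. B = V − Δ·S = 0.0000.
(1,1): S=181.2600. Δ = (V_up−V_dn)/(S_up−S_dn) = (90.5064−0.0000)/(206.6364−112.3812) = 0.9602. V = [p*·90.5064 + (1−p*)·0.0000]/1.06 = 72.2475. B = V − Δ·S = -101.8033.
(0,0): S=159.0000. Δ = (V_up−V_dn)/(S_up−S_dn) = (72.2475−0.0000)/(181.2600−98.5800) = 0.8738. V = [p*·72.2475 + (1−p*)·0.0000]/1.06 = 57.6722. B = V − Δ·S = -81.2653.
Check: Δ(0,0)·S0 + B(0,0) = 57.6722 = V0.

(0,0): Delta=0.8738 Bond=-81.2653
(1,0): Delta=0.0000 Bond=0.0000
(1,1): Delta=0.9602 Bond=-101.8033
V0=57.6722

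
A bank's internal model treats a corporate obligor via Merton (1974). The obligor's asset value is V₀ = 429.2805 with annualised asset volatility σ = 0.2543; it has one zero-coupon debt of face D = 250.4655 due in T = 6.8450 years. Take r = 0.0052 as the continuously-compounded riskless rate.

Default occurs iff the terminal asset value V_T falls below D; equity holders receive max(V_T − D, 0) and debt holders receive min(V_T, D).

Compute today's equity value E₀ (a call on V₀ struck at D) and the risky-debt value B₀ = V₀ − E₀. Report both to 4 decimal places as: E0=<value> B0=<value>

E0=209.8275 B0=219.4530

Apply the equity-as-call identities (strike 250.4655, horizon 6.8450 years):
d₁ = [ln(V₀/D) + (r + σ²/2)T] / (σ√T)
   = [ln(429.2805/250.4655) + (0.0052 + 0.5·0.2543²)·6.8450] / (0.2543·√6.8450)
   = [0.538789 + 0.256922] / 0.665324 = 1.195976
d₂ = d₁ − σ√T = 1.195976 − 0.665324 = 0.530652
N(d₁) = 0.884147,  N(d₂) = 0.702170,  e^(−rT) = 0.965032
E₀ = V₀·N(d₁) − D·e^(−rT)·N(d₂)
   = 429.2805·0.884147 − 250.4655·0.965032·0.702170 = 209.827500
B₀ = V₀ − E₀ = 429.2805 − 209.827500 = 219.453000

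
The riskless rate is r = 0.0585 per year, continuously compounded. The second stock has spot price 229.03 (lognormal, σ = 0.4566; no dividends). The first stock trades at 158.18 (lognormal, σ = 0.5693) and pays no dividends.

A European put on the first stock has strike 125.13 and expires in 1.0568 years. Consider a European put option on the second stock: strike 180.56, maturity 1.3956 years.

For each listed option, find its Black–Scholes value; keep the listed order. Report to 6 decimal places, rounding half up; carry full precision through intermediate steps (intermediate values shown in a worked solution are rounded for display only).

price(the first stock put K=125.13) = 15.302057
price(the second stock put K=180.56) = 17.641741

[the first stock put K=125.13]
σ√T = 0.5693·√1.0568 = 0.585245
d₁ = (ln(S/K) + (r+σ²/2)T) / (σ√T) = (ln(158.18/125.13) + (0.0585+0.5693²/2)·1.0568) / 0.585245 = (0.234380 + 0.233079) / 0.585245 = 0.798741
d₂ = d₁ − σ√T = 0.798741 − 0.585245 = 0.213496
e^{−rT} = 0.940049
N(−d₁) = 0.212220,  N(−d₂) = 0.415470
price = K·e^{−rT}·N(−d₂) − S·N(−d₁) = 48.871069 − 33.569012 = 15.302057
[the second stock put K=180.56]
σ√T = 0.4566·√1.3956 = 0.539407
d₁ = (ln(S/K) + (r+σ²/2)T) / (σ√T) = (ln(229.03/180.56) + (0.0585+0.4566²/2)·1.3956) / 0.539407 = (0.237790 + 0.227122) / 0.539407 = 0.861896
d₂ = d₁ − σ√T = 0.861896 − 0.539407 = 0.322489
e^{−rT} = 0.921601
N(−d₁) = 0.194372,  N(−d₂) = 0.373541
price = K·e^{−rT}·N(−d₂) − S·N(−d₁) = 62.158874 − 44.517133 = 17.641741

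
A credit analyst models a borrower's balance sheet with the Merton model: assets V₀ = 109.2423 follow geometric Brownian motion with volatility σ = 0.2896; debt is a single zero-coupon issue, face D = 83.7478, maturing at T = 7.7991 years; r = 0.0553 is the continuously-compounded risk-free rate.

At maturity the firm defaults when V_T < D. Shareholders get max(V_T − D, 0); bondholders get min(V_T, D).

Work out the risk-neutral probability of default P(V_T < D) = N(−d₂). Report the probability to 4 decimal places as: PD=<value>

Equity is a call on the firm's assets struck at D = 83.7478:
d₁ = [ln(V₀/D) + (r + σ²/2)T] / (σ√T)
   = [ln(109.2423/83.7478) + (0.0553 + 0.5·0.2896²)·7.7991] / (0.2896·√7.7991)
   = [0.265758 + 0.758338] / 0.808762 = 1.266252
d₂ = d₁ − σ√T = 1.266252 − 0.808762 = 0.457490
risk-neutral PD = N(−d₂) = N(-0.457490) = 0.323659

PD=0.3237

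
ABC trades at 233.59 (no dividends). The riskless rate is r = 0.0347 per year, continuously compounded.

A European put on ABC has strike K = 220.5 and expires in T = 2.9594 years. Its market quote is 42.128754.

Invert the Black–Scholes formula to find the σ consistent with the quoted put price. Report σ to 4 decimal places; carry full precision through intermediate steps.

sigma = 0.3978

At σ = 0.3978 the Black–Scholes value reproduces the quote:
σ√T = 0.3978·√2.9594 = 0.684332
d₁ = (ln(S/K) + (r+σ²/2)T) / (σ√T) = (ln(233.59/220.5) + (0.0347+0.3978²/2)·2.9594) / 0.684332 = (0.057670 + 0.336846) / 0.684332 = 0.576498
d₂ = d₁ − σ√T = 0.576498 − 0.684332 = -0.107834
e^{−rT} = 0.902406
N(−d₁) = 0.282139,  N(−d₂) = 0.542936
V = K·e^{−rT}·N(−d₂) − S·N(−d₁) = 108.033676 − 65.904921 = 42.128754 (the observed quote) — the price is monotone increasing in volatility, hence this σ is the only solution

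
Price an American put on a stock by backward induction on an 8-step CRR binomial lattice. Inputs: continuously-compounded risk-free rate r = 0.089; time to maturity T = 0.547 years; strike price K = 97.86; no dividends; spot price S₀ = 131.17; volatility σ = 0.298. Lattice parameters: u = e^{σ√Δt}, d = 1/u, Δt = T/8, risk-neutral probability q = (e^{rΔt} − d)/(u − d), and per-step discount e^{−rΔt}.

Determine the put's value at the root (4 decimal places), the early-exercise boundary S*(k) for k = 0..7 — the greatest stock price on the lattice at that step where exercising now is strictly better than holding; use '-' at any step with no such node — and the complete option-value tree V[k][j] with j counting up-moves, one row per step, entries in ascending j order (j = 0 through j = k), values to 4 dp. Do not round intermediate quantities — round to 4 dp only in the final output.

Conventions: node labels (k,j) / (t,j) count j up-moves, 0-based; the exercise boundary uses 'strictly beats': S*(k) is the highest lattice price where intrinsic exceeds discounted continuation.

Δt=0.06838, u=1.08104, d=0.92504, q=0.51966, disc=e^(-rΔt)=0.99393
k=8 terminal: V=max(K-S,0) → 27.5361 15.6763 1.8164 0.0000 0.0000 0.0000 0.0000 0.0000 0.0000
k=7: j=0 S=76.0229 intr=21.8371 cont=21.2434 V=21.8371[EX]; j=1 S=88.8438 intr=9.0162 cont=8.4225 V=9.0162[EX]; j=2 S=103.8270 intr=0.0000 cont=0.8672 V=0.8672[hold]; j=3 S=121.3369 intr=0.0000 cont=0.0000 V=0.0000[hold]; j=4 S=141.7999 intr=0.0000 cont=0.0000 V=0.0000[hold]; j=5 S=165.7139 intr=0.0000 cont=0.0000 V=0.0000[hold]; j=6 S=193.6609 intr=0.0000 cont=0.0000 V=0.0000[hold]; j=7 S=226.3210 intr=0.0000 cont=0.0000 V=0.0000[hold]  S*(7)=88.8438
k=6: j=0 S=82.1837 intr=15.6763 cont=15.0826 V=15.6763[EX]; j=1 S=96.0436 intr=1.8164 cont=4.7525 V=4.7525[hold]; j=2 S=112.2410 intr=0.0000 cont=0.4140 V=0.4140[hold]; j=3 S=131.1700 intr=0.0000 cont=0.0000 V=0.0000[hold]; j=4 S=153.2913 intr=0.0000 cont=0.0000 V=0.0000[hold]; j=5 S=179.1432 intr=0.0000 cont=0.0000 V=0.0000[hold]; j=6 S=209.3550 intr=0.0000 cont=0.0000 V=0.0000[hold]  S*(6)=82.1837
k=5: j=0 S=88.8438 intr=9.0162 cont=9.9390 V=9.9390[hold]; j=1 S=103.8270 intr=0.0000 cont=2.4828 V=2.4828[hold]; j=2 S=121.3369 intr=0.0000 cont=0.1977 V=0.1977[hold]; j=3 S=141.7999 intr=0.0000 cont=0.0000 V=0.0000[hold]; j=4 S=165.7139 intr=0.0000 cont=0.0000 V=0.0000[hold]; j=5 S=193.6609 intr=0.0000 cont=0.0000 V=0.0000[hold]  S*(5)=-
k=4: j=0 S=96.0436 intr=1.8164 cont=6.0276 V=6.0276[hold]; j=1 S=112.2410 intr=0.0000 cont=1.2875 V=1.2875[hold]; j=2 S=131.1700 intr=0.0000 cont=0.0944 V=0.0944[hold]; j=3 S=153.2913 intr=0.0000 cont=0.0000 V=0.0000[hold]; j=4 S=179.1432 intr=0.0000 cont=0.0000 V=0.0000[hold]  S*(4)=-
k=3: j=0 S=103.8270 intr=0.0000 cont=3.5427 V=3.5427[hold]; j=1 S=121.3369 intr=0.0000 cont=0.6634 V=0.6634[hold]; j=2 S=141.7999 intr=0.0000 cont=0.0451 V=0.0451[hold]; j=3 S=165.7139 intr=0.0000 cont=0.0000 V=0.0000[hold]  S*(3)=-
k=2: j=0 S=112.2410 intr=0.0000 cont=2.0341 V=2.0341[hold]; j=1 S=131.1700 intr=0.0000 cont=0.3400 V=0.3400[hold]; j=2 S=153.2913 intr=0.0000 cont=0.0215 V=0.0215[hold]  S*(2)=-
k=1: j=0 S=121.3369 intr=0.0000 cont=1.1467 V=1.1467[hold]; j=1 S=141.7999 intr=0.0000 cont=0.1734 V=0.1734[hold]  S*(1)=-
k=0: j=0 S=131.1700 intr=0.0000 cont=0.6371 V=0.6371[hold]  S*(0)=-

price = 0.6371
boundary = - - - - - - 82.1837 88.8438
tree:
0.6371
1.1467 0.1734
2.0341 0.3400 0.0215
3.5427 0.6634 0.0451 0.0000
6.0276 1.2875 0.0944 0.0000 0.0000
9.9390 2.4828 0.1977 0.0000 0.0000 0.0000
15.6763 4.7525 0.4140 0.0000 0.0000 0.0000 0.0000
21.8371 9.0162 0.8672 0.0000 0.0000 0.0000 0.0000 0.0000
27.5361 15.6763 1.8164 0.0000 0.0000 0.0000 0.0000 0.0000 0.0000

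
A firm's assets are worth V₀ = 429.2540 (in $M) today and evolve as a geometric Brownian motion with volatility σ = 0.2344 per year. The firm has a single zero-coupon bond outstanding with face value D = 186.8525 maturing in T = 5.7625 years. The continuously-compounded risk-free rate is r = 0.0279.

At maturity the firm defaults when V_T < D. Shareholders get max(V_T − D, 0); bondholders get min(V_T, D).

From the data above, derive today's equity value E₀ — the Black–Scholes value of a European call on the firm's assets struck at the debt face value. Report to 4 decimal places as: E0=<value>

With assets at 429.2540 and a single debt payment of 186.8525 at 5.7625 years:
d₁ = [ln(V₀/D) + (r + σ²/2)T] / (σ√T)
   = [ln(429.2540/186.8525) + (0.0279 + 0.5·0.2344²)·5.7625] / (0.2344·√5.7625)
   = [0.831729 + 0.319079] / 0.562682 = 2.045220
d₂ = d₁ − σ√T = 2.045220 − 0.562682 = 1.482538
N(d₁) = 0.979583,  N(d₂) = 0.930901,  e^(−rT) = 0.851485
E₀ = V₀·N(d₁) − D·e^(−rT)·N(d₂)
   = 429.2540·0.979583 − 186.8525·0.851485·0.930901 = 272.381784

E0=272.3818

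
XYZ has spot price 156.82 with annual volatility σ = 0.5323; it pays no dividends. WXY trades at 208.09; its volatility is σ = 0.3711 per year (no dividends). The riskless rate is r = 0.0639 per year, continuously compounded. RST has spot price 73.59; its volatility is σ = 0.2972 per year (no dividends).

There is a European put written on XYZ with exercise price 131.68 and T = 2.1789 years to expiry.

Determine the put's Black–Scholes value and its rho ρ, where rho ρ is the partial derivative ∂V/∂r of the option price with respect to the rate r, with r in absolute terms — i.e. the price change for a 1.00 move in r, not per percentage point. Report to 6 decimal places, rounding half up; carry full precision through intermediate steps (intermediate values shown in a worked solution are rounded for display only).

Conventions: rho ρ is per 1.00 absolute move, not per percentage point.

σ√T = 0.5323·√2.1789 = 0.785733
d₁ = (ln(S/K) + (r+σ²/2)T) / (σ√T) = (ln(156.82/131.68) + (0.0639+0.5323²/2)·2.1789) / 0.785733 = (0.174724 + 0.447920) / 0.785733 = 0.792437
d₂ = d₁ − σ√T = 0.792437 − 0.785733 = 0.006704
e^{−rT} = 0.870026
N(−d₁) = 0.214053,  N(−d₂) = 0.497326
Put price V = K·e^{−rT}·N(−d₂) − S·N(−d₁) = 56.976152 − 33.567791 = 23.408361
ρ = −K·T·e^{−rT}·N(−d₂) = -124.145338

price = 23.408361
ρ = -124.145338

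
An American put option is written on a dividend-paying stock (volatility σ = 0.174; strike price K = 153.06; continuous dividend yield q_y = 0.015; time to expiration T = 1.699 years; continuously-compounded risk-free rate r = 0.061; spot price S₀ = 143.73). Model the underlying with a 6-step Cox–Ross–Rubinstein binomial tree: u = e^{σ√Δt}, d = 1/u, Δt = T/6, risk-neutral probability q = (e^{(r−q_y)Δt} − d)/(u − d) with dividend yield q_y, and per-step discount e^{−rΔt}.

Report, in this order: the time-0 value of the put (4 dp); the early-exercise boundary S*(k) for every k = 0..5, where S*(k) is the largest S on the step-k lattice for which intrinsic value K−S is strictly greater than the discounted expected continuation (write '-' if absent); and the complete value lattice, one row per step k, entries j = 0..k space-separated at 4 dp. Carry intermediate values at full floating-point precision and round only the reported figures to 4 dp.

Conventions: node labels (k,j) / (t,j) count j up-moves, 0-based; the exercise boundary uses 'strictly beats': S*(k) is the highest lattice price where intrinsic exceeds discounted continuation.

params: Δt=0.28317 u=1.09701 d=0.91157 q=0.54757 e^(-rΔt)=0.98288
t_6 payoffs: 70.5938 53.8170 33.6272 9.3300 0.0000 0.0000 0.0000
t_5: node(5,0) S=90.4665 payoff=62.5935 vs cont=60.3558 → 62.5935 [stop]  node(5,1) S=108.8709 payoff=44.1891 vs cont=42.0294 → 44.1891 [stop]  node(5,2) S=131.0194 payoff=22.0406 vs cont=19.9748 → 22.0406 [stop]  node(5,3) S=157.6737 payoff=0.0000 vs cont=4.1489 → 4.1489 [wait]  node(5,4) S=189.7506 payoff=0.0000 vs cont=0.0000 → 0.0000 [wait]  node(5,5) S=228.3531 payoff=0.0000 vs cont=0.0000 → 0.0000 [wait]  ⇒ S*(5)=131.0194
t_4: node(4,0) S=99.2430 payoff=53.8170 vs cont=51.6165 → 53.8170 [stop]  node(4,1) S=119.4328 payoff=33.6272 vs cont=31.5123 → 33.6272 [stop]  node(4,2) S=143.7300 payoff=9.3300 vs cont=12.0340 → 12.0340 [wait]  node(4,3) S=172.9702 payoff=0.0000 vs cont=1.8450 → 1.8450 [wait]  node(4,4) S=208.1589 payoff=0.0000 vs cont=0.0000 → 0.0000 [wait]  ⇒ S*(4)=119.4328
t_3: node(3,0) S=108.8709 payoff=44.1891 vs cont=42.0294 → 44.1891 [stop]  node(3,1) S=131.0194 payoff=22.0406 vs cont=21.4301 → 22.0406 [stop]  node(3,2) S=157.6737 payoff=0.0000 vs cont=6.3443 → 6.3443 [wait]  node(3,3) S=189.7506 payoff=0.0000 vs cont=0.8204 → 0.8204 [wait]  ⇒ S*(3)=131.0194
t_2: node(2,0) S=119.4328 payoff=33.6272 vs cont=31.5123 → 33.6272 [stop]  node(2,1) S=143.7300 payoff=9.3300 vs cont=13.2156 → 13.2156 [wait]  node(2,2) S=172.9702 payoff=0.0000 vs cont=3.2628 → 3.2628 [wait]  ⇒ S*(2)=119.4328
t_1: node(1,0) S=131.0194 payoff=22.0406 vs cont=22.0660 → 22.0660 [wait]  node(1,1) S=157.6737 payoff=0.0000 vs cont=7.6327 → 7.6327 [wait]  ⇒ S*(1)=-
t_0: node(0,0) S=143.7300 payoff=9.3300 vs cont=13.9203 → 13.9203 [wait]  ⇒ S*(0)=-

price = 13.9203
boundary = - - 119.4328 131.0194 119.4328 131.0194
tree:
13.9203
22.0660 7.6327
33.6272 13.2156 3.2628
44.1891 22.0406 6.3443 0.8204
53.8170 33.6272 12.0340 1.8450 0.0000
62.5935 44.1891 22.0406 4.1489 0.0000 0.0000
70.5938 53.8170 33.6272 9.3300 0.0000 0.0000 0.0000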